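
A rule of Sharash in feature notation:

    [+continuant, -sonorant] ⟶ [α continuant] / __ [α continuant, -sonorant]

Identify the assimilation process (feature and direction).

regressive manner assimilation

The shared variable α links the value of [continuant] on the target to that of the neighbouring obstruent. [continuant] distinguishes stops from fricatives — a manner-of-articulation feature — so this is manner assimilation.
The conditioning segment sits to the right of the focus bar, meaning the trigger follows the segment that changes — regressive assimilation.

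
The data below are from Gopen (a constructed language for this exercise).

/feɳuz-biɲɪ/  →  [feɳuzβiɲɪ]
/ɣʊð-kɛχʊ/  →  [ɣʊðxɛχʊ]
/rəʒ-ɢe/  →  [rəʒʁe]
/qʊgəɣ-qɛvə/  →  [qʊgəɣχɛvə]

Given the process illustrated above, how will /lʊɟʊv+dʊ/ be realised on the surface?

The data show progressive manner assimilation: /b/ → [β] after /z/; /k/ → [x] after /ð/; /ɢ/ → [ʁ] after /ʒ/; /q/ → [χ] after /ɣ/. In each pair only manner changes, matching the preceding consonant, while place and voice stay constant.
/d/ is a voiced alveolar stop. The preceding trigger /v/ is a fricative, so /d/ must become a fricative as well.
Changing only its manner to fricative gives [z] — the voiced alveolar fricative.

[lʊɟʊvzʊ]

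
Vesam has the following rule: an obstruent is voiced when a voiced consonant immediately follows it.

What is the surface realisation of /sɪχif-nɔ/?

[sɪχivnɔ]

/f/ is a voiceless labiodental fricative. The following trigger /n/ is voiced, so /f/ must become voiced as well.
Changing only its voicing to voiced gives [v] — the voiced labiodental fricative.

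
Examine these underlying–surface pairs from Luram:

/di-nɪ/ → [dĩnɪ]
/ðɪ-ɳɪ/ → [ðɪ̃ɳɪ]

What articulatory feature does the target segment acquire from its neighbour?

nasality

The vowel /i/ surfaces as nasalised [ĩ] next to the following nasal /n/ — it has acquired the [+nasal] feature of its neighbour.
Likewise in the remaining data: /ɪ/ → [ɪ̃] before /ɳ/ — each time a vowel is nasalised next to a following nasal.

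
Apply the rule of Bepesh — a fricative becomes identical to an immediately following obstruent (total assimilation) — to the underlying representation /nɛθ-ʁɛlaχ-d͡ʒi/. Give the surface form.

/θ/ is the segment targeted by the rule; it sits immediately before /ʁ/, so it assimilates completely and surfaces as [ʁ].
At the second juncture, /χ/ likewise becomes [d͡ʒ] adjacent to /d͡ʒ/.

[nɛʁʁɛlad͡ʒd͡ʒi]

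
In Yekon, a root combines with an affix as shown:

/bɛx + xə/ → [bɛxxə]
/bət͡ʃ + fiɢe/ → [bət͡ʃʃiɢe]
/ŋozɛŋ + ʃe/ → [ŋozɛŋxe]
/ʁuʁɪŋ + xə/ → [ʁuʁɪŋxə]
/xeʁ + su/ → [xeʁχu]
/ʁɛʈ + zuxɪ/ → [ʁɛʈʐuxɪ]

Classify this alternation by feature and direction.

The segment that alternates is /f/, which surfaces as [ʃ] when adjacent to /t͡ʃ/.
The change labiodental → postalveolar matches the place of the preceding /t͡ʃ/, identifying this as place assimilation.
Manner and voice are unchanged, so the assimilation is partial, not total.
Checking the remaining alternations: /ʃ/ → [x] after /ŋ/ (postalveolar → velar, matching velar); /s/ → [χ] after /ʁ/ (alveolar → uvular, matching uvular); /z/ → [ʐ] after /ʈ/ (alveolar → retroflex, matching retroflex) — only place changes, and always toward the preceding segment.
No alternation appears in [bɛxxə], [ʁuʁɪŋxə]: there the adjacent consonants already agree in place (/x/ and /x/ are both velar; /x/ and /ŋ/ are both velar), so these forms are consistent with the same rule.
The trigger is the preceding segment, so the direction is progressive (perseverative).

progressive place assimilation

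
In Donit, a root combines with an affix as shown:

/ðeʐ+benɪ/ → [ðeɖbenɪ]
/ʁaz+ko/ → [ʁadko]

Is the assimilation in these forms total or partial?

The segment that alternates is /ʐ/, which surfaces as [ɖ] when adjacent to /b/.
/ʐ/ is a fricative while /b/ is a stop; the output [ɖ] is a stop, matching the trigger — so the feature that spreads is manner.
Place and voice are unchanged, so the assimilation is partial, not total.
The same holds elsewhere in the data: /z/ → [d] before /k/ (fricative → stop, matching a stop) — only manner changes, and always toward the following segment.

partial assimilation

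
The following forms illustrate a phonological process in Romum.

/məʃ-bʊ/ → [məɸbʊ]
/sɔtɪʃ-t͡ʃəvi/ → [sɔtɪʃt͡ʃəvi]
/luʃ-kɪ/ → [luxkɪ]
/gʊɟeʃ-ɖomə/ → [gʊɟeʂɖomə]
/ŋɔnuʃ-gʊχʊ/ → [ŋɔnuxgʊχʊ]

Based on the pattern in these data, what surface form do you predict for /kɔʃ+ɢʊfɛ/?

[kɔχɢʊfɛ]

The data show regressive place assimilation: /ʃ/ → [ɸ] before /b/; /ʃ/ → [x] before /k/; /ʃ/ → [ʂ] before /ɖ/; /ʃ/ → [x] before /g/. In each pair only place changes, matching the following consonant, while manner and voice stay constant.
No alternation appears in [sɔtɪʃt͡ʃəvi]: there the adjacent consonants already agree in place (/ʃ/ and /t͡ʃ/ are both postalveolar), so this form is consistent with the same rule.
/ʃ/ is a voiceless postalveolar fricative. The following trigger /ɢ/ is uvular, so /ʃ/ must become uvular as well.
Changing only its place to uvular gives [χ] — the voiceless uvular fricative.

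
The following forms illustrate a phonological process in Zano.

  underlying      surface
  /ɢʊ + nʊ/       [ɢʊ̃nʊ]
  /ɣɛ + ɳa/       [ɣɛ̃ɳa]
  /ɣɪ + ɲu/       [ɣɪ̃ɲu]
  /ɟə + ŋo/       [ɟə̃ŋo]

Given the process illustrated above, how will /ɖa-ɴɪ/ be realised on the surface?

[ɖãɴɪ]

The data show regressive nasality assimilation (vowel nasalisation): /ʊ/ → [ʊ̃] before /n/; /ɛ/ → [ɛ̃] before /ɳ/; /ɪ/ → [ɪ̃] before /ɲ/; /ə/ → [ə̃] before /ŋ/ — a vowel is nasalised by an immediately following nasal consonant.
/a/ sits next to the nasal /ɴ/ and is therefore nasalised to [ã].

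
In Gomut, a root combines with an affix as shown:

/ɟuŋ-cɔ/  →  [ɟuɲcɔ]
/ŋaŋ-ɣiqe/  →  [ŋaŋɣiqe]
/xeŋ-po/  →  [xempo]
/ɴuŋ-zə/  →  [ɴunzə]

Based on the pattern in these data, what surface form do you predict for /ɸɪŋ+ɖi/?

The data show regressive place assimilation: /ŋ/ → [ɲ] before /c/; /ŋ/ → [m] before /p/; /ŋ/ → [n] before /z/. In each pair only place changes, matching the following consonant, while manner and voice stay constant.
Nothing changes in [ŋaŋɣiqe]: there the adjacent consonants already agree in place (/ŋ/ and /ɣ/ are both velar), so this form is consistent with the same rule.
The rule targets /ŋ/ (voiced velar nasal), which sits before the trigger /ɖ/ (retroflex).
Changing only its place to retroflex gives [ɳ] — the voiced retroflex nasal.

[ɸɪɳɖi]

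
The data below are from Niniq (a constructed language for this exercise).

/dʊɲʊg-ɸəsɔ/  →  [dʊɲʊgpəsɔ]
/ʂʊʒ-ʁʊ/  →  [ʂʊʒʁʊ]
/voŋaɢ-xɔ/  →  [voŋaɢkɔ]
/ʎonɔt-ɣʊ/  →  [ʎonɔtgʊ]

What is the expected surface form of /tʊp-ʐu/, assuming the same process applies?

[tʊpɖu]

The data show progressive manner assimilation: /ɸ/ → [p] after /g/; /x/ → [k] after /ɢ/; /ɣ/ → [g] after /t/. In each pair only manner changes, matching the preceding consonant, while place and voice stay constant.
Nothing changes in [ʂʊʒʁʊ]: there the adjacent consonants already agree in manner (/ʁ/ and /ʒ/ are both fricatives), so this form is consistent with the same rule.
/ʐ/ is a voiced retroflex fricative. The preceding trigger /p/ is a stop, so /ʐ/ must become a stop as well.
The voiced retroflex stop is [ɖ], so /ʐ/ → [ɖ].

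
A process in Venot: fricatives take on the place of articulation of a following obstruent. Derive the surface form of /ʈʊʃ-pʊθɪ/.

[ʈʊɸpʊθɪ]

/ʃ/ is a voiceless postalveolar fricative. The following trigger /p/ is bilabial, so /ʃ/ must become bilabial as well.
Changing only its place to bilabial gives [ɸ] — the voiceless bilabial fricative.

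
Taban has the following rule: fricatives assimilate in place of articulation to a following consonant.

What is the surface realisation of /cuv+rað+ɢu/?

The rule targets /v/ (voiced labiodental fricative), which sits before the trigger /r/ (alveolar).
Changing only its place to alveolar gives [z] — the voiced alveolar fricative.
At the second juncture, /ð/ likewise becomes [ʁ] adjacent to /ɢ/.

[cuzraʁɢu]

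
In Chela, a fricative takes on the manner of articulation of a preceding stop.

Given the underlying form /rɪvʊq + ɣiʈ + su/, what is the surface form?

[rɪvʊqgiʈtu]

/ɣ/ is a voiced velar fricative. The preceding trigger /q/ is a stop, so /ɣ/ must become a stop as well.
A voiced velar stop is [g], so the surface segment is [g].
At the second juncture, /s/ likewise becomes [t] adjacent to /ʈ/.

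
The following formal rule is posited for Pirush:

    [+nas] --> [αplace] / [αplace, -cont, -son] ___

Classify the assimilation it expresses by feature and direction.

progressive place assimilation

The rule copies the place features (abbreviated [place]) from the environment onto the target, so the assimilating feature is place.
Since the environment is written before the underscore, the trigger precedes the target; the direction is progressive.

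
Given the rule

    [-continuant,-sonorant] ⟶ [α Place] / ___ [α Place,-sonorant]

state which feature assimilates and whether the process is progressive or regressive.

regressive place assimilation

The shared variable α links the value of the place features (abbreviated [Place]) on the target to the same value on the neighbouring segment, so place is the feature that assimilates.
Since the environment is written after the underscore, the trigger follows the target; the direction is regressive.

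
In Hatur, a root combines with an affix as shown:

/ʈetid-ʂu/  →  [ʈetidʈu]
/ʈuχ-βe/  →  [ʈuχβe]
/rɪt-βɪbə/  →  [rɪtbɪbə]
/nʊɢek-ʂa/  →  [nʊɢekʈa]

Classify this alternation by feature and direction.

progressive manner assimilation

Underlying /ʂ/ is realised as [ʈ] next to /d/; /d/ itself does not change.
/ʂ/ is a fricative while /d/ is a stop; the output [ʈ] is a stop, matching the trigger — so the feature that spreads is manner.
Place and voice are unchanged, so the assimilation is partial, not total.
Checking the remaining alternations: /β/ → [b] after /t/ (fricative → stop, matching a stop); /ʂ/ → [ʈ] after /k/ (fricative → stop, matching a stop) — only manner changes, and always toward the preceding segment.
Nothing changes in [ʈuχβe]: there the adjacent consonants already agree in manner (/β/ and /χ/ are both fricatives), so this form is consistent with the same rule.
Since the segment that changes follows the conditioning segment, the assimilation is progressive.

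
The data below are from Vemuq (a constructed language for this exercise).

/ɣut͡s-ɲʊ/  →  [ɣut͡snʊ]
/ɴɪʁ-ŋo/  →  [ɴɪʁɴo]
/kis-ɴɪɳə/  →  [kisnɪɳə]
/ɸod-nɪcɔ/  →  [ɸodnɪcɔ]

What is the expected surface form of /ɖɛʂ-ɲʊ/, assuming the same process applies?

The data show progressive place assimilation: /ɲ/ → [n] after /t͡s/; /ŋ/ → [ɴ] after /ʁ/; /ɴ/ → [n] after /s/. In each pair only place changes, matching the preceding consonant, while manner and voice stay constant.
No alternation appears in [ɸodnɪcɔ]: there the adjacent consonants already agree in place (/n/ and /d/ are both alveolar), so this form is consistent with the same rule.
The rule targets /ɲ/ (voiced palatal nasal), which sits after the trigger /ʂ/ (retroflex).
A voiced retroflex nasal is [ɳ], so the surface segment is [ɳ].

[ɖɛʂɳʊ]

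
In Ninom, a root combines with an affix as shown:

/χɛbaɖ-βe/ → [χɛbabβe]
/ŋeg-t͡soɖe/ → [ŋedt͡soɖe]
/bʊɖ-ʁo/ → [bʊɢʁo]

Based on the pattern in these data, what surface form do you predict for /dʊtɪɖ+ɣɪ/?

[dʊtɪgɣɪ]

The data show regressive place assimilation: /ɖ/ → [b] before /β/; /g/ → [d] before /t͡s/; /ɖ/ → [ɢ] before /ʁ/. In each pair only place changes, matching the following consonant, while manner and voice stay constant.
The rule targets /ɖ/ (voiced retroflex stop), which sits before the trigger /ɣ/ (velar).
Changing only its place to velar gives [g] — the voiced velar stop.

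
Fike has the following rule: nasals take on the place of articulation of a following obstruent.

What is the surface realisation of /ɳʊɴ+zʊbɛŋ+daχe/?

[ɳʊnzʊbɛndaχe]

/ɴ/ is a voiced uvular nasal. The following trigger /z/ is alveolar, so /ɴ/ must become alveolar as well.
A voiced alveolar nasal is [n], so the surface segment is [n].
At the second juncture, /ŋ/ likewise becomes [n] adjacent to /d/.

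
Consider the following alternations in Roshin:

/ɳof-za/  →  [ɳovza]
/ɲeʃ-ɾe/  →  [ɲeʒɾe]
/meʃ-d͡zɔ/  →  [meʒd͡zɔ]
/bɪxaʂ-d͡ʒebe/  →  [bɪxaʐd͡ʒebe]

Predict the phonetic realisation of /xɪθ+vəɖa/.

The data show regressive voicing assimilation: /f/ → [v] before /z/; /ʃ/ → [ʒ] before /ɾ/; /ʃ/ → [ʒ] before /d͡z/; /ʂ/ → [ʐ] before /d͡ʒ/. In each pair only voicing changes, matching the following consonant, while place and manner stay constant.
/θ/ is a voiceless dental fricative. The following trigger /v/ is voiced, so /θ/ must become voiced as well.
Changing only its voicing to voiced gives [ð] — the voiced dental fricative.

[xɪðvəɖa]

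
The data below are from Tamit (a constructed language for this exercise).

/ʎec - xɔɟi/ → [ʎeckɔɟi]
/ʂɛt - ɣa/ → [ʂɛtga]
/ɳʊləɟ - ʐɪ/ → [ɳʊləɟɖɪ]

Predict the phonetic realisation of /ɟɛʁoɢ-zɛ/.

The data show progressive manner assimilation: /x/ → [k] after /c/; /ɣ/ → [g] after /t/; /ʐ/ → [ɖ] after /ɟ/. In each pair only manner changes, matching the preceding consonant, while place and voice stay constant.
The rule targets /z/ (voiced alveolar fricative), which sits after the trigger /ɢ/ (stop).
The voiced alveolar stop is [d], so /z/ → [d].

[ɟɛʁoɢdɛ]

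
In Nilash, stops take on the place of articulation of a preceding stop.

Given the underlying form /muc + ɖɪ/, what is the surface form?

The rule targets /ɖ/ (voiced retroflex stop), which sits after the trigger /c/ (palatal).
Changing only its place to palatal gives [ɟ] — the voiced palatal stop.

[mucɟɪ]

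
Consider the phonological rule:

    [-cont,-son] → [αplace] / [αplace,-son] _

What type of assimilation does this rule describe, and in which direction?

progressive place assimilation

The shared variable α links the value of the place features (abbreviated [place]) on the target to the same value on the neighbouring segment, so place is the feature that assimilates.
The conditioning segment sits to the left of the focus bar, meaning the trigger precedes the segment that changes — progressive assimilation.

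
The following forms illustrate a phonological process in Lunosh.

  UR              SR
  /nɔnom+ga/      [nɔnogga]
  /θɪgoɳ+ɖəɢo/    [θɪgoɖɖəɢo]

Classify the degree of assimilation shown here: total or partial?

Comparing underlying and surface forms, /m/ → [g] is the alternation; the neighbouring /g/ is constant.
The output [g] is identical to the trigger /g/ — every feature (place, manner, voicing) has been copied — so this is total assimilation.
The other form behaves the same way: /ɳ/ → [ɖ] before /ɖ/ — in each case the output is a copy of the following consonant.

total assimilation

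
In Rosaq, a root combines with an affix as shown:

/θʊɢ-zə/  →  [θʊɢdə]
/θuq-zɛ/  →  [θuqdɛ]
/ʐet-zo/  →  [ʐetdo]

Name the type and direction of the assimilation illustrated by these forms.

progressive manner assimilation

The segment that alternates is /z/, which surfaces as [d] when adjacent to /ɢ/.
/z/ is a fricative while /ɢ/ is a stop; the output [d] is a stop, matching the trigger — so the feature that spreads is manner.
Place and voice are unchanged, so the assimilation is partial, not total.
The other alternating forms pattern the same way: /z/ → [d] after /q/ (fricative → stop, matching a stop); /z/ → [d] after /t/ (fricative → stop, matching a stop) — only manner changes, and always toward the preceding segment.
The trigger is the preceding segment, so the direction is progressive (perseverative).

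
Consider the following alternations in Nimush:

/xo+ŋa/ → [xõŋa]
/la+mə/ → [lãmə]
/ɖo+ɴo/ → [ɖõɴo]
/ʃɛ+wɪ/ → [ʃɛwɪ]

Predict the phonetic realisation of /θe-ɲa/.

The data show regressive nasality assimilation (vowel nasalisation): /o/ → [õ] before /ŋ/; /a/ → [ã] before /m/; /o/ → [õ] before /ɴ/ — a vowel is nasalised by an immediately following nasal consonant.
No change occurs in [ʃɛwɪ] because the vowel at the boundary is adjacent to an oral consonant, not a nasal (/ɛ/ next to /w/).
The vowel /e/ is adjacent to the following nasal /ɲ/, so it acquires [+nasal] and surfaces as [ẽ].

[θẽɲa]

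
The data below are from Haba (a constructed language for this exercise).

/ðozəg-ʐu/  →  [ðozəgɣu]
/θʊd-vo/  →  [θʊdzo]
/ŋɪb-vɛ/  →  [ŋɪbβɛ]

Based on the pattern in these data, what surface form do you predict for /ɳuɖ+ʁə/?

The data show progressive place assimilation: /ʐ/ → [ɣ] after /g/; /v/ → [z] after /d/; /v/ → [β] after /b/. In each pair only place changes, matching the preceding consonant, while manner and voice stay constant.
The rule targets /ʁ/ (voiced uvular fricative), which sits after the trigger /ɖ/ (retroflex).
Changing only its place to retroflex gives [ʐ] — the voiced retroflex fricative.

[ɳuɖʐə]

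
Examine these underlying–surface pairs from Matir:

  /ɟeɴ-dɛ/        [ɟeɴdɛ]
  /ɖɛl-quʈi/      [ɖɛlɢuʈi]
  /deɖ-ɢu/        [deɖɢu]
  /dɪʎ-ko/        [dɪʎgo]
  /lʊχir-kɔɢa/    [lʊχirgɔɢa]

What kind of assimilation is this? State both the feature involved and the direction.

progressive voicing assimilation

Comparing underlying and surface forms, /q/ → [ɢ] is the alternation; the neighbouring /l/ is constant.
/q/ is voiceless while /l/ is voiced; the output [ɢ] is voiced, matching the trigger — so the feature that spreads is voicing.
Place and manner are unchanged, so the assimilation is partial, not total.
The same holds elsewhere in the data: /k/ → [g] after /ʎ/ (voiceless → voiced, matching voiced); /k/ → [g] after /r/ (voiceless → voiced, matching voiced) — only voicing changes, and always toward the preceding segment.
Nothing changes in [ɟeɴdɛ], [deɖɢu]: there the adjacent consonants already agree in voicing (/d/ and /ɴ/ are both voiced; /ɢ/ and /ɖ/ are both voiced), so these forms are consistent with the same rule.
The trigger is the preceding segment, so the direction is progressive (perseverative).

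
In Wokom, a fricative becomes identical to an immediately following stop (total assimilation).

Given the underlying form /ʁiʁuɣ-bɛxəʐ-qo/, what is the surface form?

[ʁiʁubbɛxəqqo]

/ɣ/ is the segment targeted by the rule; it sits immediately before /b/, so it assimilates completely and surfaces as [b].
At the second juncture, /ʐ/ likewise becomes [q] adjacent to /q/.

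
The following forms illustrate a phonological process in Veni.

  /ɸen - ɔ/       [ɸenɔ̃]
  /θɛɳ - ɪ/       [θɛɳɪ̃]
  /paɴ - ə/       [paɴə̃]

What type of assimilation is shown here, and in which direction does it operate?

The vowel /ɔ/ surfaces as nasalised [ɔ̃] next to the preceding nasal /n/ — it has acquired the [+nasal] feature of its neighbour.
Likewise in the remaining data: /ɪ/ → [ɪ̃] after /ɳ/; /ə/ → [ə̃] after /ɴ/ — each time a vowel is nasalised next to a preceding nasal.
Because the conditioning nasal is to the left of the vowel that changes, the process is progressive (perseverative).

progressive nasality assimilation (vowel nasalisation)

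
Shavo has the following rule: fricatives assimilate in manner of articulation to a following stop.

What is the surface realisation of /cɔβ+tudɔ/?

/β/ is a voiced bilabial fricative. The following trigger /t/ is a stop, so /β/ must become a stop as well.
Changing only its manner to stop gives [b] — the voiced bilabial stop.

[cɔbtudɔ]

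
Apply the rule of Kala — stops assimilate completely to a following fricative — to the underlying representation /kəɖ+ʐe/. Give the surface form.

/ɖ/ is the segment targeted by the rule; it sits immediately before /ʐ/, so it assimilates completely and surfaces as [ʐ].

[kəʐʐe]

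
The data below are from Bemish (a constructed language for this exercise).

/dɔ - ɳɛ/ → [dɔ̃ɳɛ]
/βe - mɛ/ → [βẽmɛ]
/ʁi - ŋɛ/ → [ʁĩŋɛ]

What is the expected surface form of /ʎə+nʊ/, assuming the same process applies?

The data show regressive nasality assimilation (vowel nasalisation): /ɔ/ → [ɔ̃] before /ɳ/; /e/ → [ẽ] before /m/; /i/ → [ĩ] before /ŋ/ — a vowel is nasalised by an immediately following nasal consonant.
The vowel /ə/ is adjacent to the following nasal /n/, so it acquires [+nasal] and surfaces as [ə̃].

[ʎə̃nʊ]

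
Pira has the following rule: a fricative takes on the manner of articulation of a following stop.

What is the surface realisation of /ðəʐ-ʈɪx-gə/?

/ʐ/ is a voiced retroflex fricative. The following trigger /ʈ/ is a stop, so /ʐ/ must become a stop as well.
A voiced retroflex stop is [ɖ], so the surface segment is [ɖ].
At the second juncture, /x/ likewise becomes [k] adjacent to /g/.

[ðəɖʈɪkgə]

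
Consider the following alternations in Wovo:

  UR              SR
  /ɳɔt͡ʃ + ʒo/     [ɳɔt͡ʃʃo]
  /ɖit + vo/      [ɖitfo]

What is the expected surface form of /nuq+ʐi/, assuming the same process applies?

The data show progressive voicing assimilation: /ʒ/ → [ʃ] after /t͡ʃ/; /v/ → [f] after /t/. In each pair only voicing changes, matching the preceding consonant, while place and manner stay constant.
The rule targets /ʐ/ (voiced retroflex fricative), which sits after the trigger /q/ (voiceless).
The voiceless retroflex fricative is [ʂ], so /ʐ/ → [ʂ].

[nuqʂi]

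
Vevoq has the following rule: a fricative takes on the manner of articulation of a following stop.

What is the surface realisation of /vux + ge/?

[vukge]

/x/ is a voiceless velar fricative. The following trigger /g/ is a stop, so /x/ must become a stop as well.
A voiceless velar stop is [k], so the surface segment is [k].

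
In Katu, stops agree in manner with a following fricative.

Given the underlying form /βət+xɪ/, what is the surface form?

/t/ is a voiceless alveolar stop. The following trigger /x/ is a fricative, so /t/ must become a fricative as well.
A voiceless alveolar fricative is [s], so the surface segment is [s].

[βəsxɪ]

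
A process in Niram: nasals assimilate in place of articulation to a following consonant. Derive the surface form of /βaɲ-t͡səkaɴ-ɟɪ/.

/ɲ/ is a voiced palatal nasal. The following trigger /t͡s/ is alveolar, so /ɲ/ must become alveolar as well.
A voiced alveolar nasal is [n], so the surface segment is [n].
At the second juncture, /ɴ/ likewise becomes [ɲ] adjacent to /ɟ/.

[βant͡səkaɲɟɪ]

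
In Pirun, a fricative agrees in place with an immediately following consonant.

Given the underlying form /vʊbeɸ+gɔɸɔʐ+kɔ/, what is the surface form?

/ɸ/ is a voiceless bilabial fricative. The following trigger /g/ is velar, so /ɸ/ must become velar as well.
Changing only its place to velar gives [x] — the voiceless velar fricative.
The same rule applies at the second boundary: /ʐ/ → [ɣ] next to /k/.

[vʊbexgɔɸɔɣkɔ]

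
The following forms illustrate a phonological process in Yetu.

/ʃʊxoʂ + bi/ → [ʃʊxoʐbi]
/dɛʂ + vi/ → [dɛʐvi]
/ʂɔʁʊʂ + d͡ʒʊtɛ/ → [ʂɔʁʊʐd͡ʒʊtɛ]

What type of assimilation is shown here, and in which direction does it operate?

regressive voicing assimilation

Comparing underlying and surface forms, /ʂ/ → [ʐ] is the alternation; the neighbouring /b/ is constant.
/ʂ/ is voiceless while /b/ is voiced; the output [ʐ] is voiced, matching the trigger — so the feature that spreads is voicing.
Place and manner are unchanged, so the assimilation is partial, not total.
Checking the remaining alternations: /ʂ/ → [ʐ] before /v/ (voiceless → voiced, matching voiced); /ʂ/ → [ʐ] before /d͡ʒ/ (voiceless → voiced, matching voiced) — only voicing changes, and always toward the following segment.
The trigger is the following segment, so the direction is regressive (anticipatory).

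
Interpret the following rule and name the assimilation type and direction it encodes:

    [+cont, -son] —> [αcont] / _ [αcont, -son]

regressive manner assimilation

The shared variable α links the value of [cont] on the target to that of the neighbouring obstruent. [cont] distinguishes stops from fricatives — a manner-of-articulation feature — so this is manner assimilation.
The conditioning segment sits to the right of the focus bar, meaning the trigger follows the segment that changes — regressive assimilation.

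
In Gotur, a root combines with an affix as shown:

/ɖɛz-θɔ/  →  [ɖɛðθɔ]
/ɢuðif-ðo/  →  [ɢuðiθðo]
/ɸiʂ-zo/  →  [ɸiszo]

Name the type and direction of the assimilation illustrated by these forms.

The segment that alternates is /z/, which surfaces as [ð] when adjacent to /θ/.
The change alveolar → dental matches the place of the following /θ/, identifying this as place assimilation.
Manner and voice are unchanged, so the assimilation is partial, not total.
The other alternating forms pattern the same way: /f/ → [θ] before /ð/ (labiodental → dental, matching dental); /ʂ/ → [s] before /z/ (retroflex → alveolar, matching alveolar) — only place changes, and always toward the following segment.
Since the segment that changes precedes the conditioning segment, the assimilation is regressive.

regressive place assimilation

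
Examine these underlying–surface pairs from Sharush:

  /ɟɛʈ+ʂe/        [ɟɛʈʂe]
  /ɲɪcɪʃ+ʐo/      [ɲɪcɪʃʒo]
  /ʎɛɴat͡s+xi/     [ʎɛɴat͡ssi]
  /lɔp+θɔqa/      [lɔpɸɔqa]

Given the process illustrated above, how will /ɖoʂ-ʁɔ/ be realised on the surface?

[ɖoʂʐɔ]

The data show progressive place assimilation: /ʐ/ → [ʒ] after /ʃ/; /x/ → [s] after /t͡s/; /θ/ → [ɸ] after /p/. In each pair only place changes, matching the preceding consonant, while manner and voice stay constant.
Nothing changes in [ɟɛʈʂe]: there the adjacent consonants already agree in place (/ʂ/ and /ʈ/ are both retroflex), so this form is consistent with the same rule.
The rule targets /ʁ/ (voiced uvular fricative), which sits after the trigger /ʂ/ (retroflex).
Changing only its place to retroflex gives [ʐ] — the voiced retroflex fricative.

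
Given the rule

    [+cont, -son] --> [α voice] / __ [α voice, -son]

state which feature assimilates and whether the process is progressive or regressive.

regressive voicing assimilation

The shared variable α links the value of [voice] on the target to the same value on the neighbouring segment, so voicing is the feature that assimilates.
Since the environment is written after the underscore, the trigger follows the target; the direction is regressive.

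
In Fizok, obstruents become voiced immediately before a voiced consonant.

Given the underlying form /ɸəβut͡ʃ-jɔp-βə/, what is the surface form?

/t͡ʃ/ is a voiceless postalveolar affricate. The following trigger /j/ is voiced, so /t͡ʃ/ must become voiced as well.
Changing only its voicing to voiced gives [d͡ʒ] — the voiced postalveolar affricate.
At the second juncture, /p/ likewise becomes [b] adjacent to /β/.

[ɸəβud͡ʒjɔbβə]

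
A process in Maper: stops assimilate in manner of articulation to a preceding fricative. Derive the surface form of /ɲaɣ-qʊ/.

[ɲaɣχʊ]

The rule targets /q/ (voiceless uvular stop), which sits after the trigger /ɣ/ (fricative).
Changing only its manner to fricative gives [χ] — the voiceless uvular fricative.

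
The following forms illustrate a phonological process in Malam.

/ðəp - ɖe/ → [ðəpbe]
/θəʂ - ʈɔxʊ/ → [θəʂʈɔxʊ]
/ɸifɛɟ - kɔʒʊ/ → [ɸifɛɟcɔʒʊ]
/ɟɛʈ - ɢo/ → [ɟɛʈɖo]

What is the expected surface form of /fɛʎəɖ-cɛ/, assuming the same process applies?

The data show progressive place assimilation: /ɖ/ → [b] after /p/; /k/ → [c] after /ɟ/; /ɢ/ → [ɖ] after /ʈ/. In each pair only place changes, matching the preceding consonant, while manner and voice stay constant.
No alternation appears in [θəʂʈɔxʊ]: there the adjacent consonants already agree in place (/ʈ/ and /ʂ/ are both retroflex), so this form is consistent with the same rule.
The rule targets /c/ (voiceless palatal stop), which sits after the trigger /ɖ/ (retroflex).
A voiceless retroflex stop is [ʈ], so the surface segment is [ʈ].

[fɛʎəɖʈɛ]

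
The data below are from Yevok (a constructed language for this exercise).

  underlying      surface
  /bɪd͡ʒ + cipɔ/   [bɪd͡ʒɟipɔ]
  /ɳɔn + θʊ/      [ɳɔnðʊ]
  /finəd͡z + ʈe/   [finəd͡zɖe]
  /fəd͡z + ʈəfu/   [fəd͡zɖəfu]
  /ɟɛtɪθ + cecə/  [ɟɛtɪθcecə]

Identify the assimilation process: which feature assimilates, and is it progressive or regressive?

progressive voicing assimilation

Comparing underlying and surface forms, /c/ → [ɟ] is the alternation; the neighbouring /d͡ʒ/ is constant.
/c/ is voiceless while /d͡ʒ/ is voiced; the output [ɟ] is voiced, matching the trigger — so the feature that spreads is voicing.
Place and manner are unchanged, so the assimilation is partial, not total.
The other alternating forms pattern the same way: /θ/ → [ð] after /n/ (voiceless → voiced, matching voiced); /ʈ/ → [ɖ] after /d͡z/ (voiceless → voiced, matching voiced) — only voicing changes, and always toward the preceding segment.
Nothing changes in [ɟɛtɪθcecə]: there the adjacent consonants already agree in voicing (/c/ and /θ/ are both voiceless), so this form is consistent with the same rule.
Since the segment that changes follows the conditioning segment, the assimilation is progressive.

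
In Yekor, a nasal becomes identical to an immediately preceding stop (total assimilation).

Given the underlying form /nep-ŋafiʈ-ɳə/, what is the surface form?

[neppafiʈʈə]

/ŋ/ is the segment targeted by the rule; it sits immediately after /p/, so it assimilates completely and surfaces as [p].
The same rule applies at the second boundary: /ɳ/ → [ʈ] next to /ʈ/.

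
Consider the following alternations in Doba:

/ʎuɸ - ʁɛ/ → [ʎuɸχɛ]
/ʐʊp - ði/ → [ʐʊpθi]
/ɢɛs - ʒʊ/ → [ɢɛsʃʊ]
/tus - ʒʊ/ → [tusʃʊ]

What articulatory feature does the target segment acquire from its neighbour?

Underlying /ʁ/ is realised as [χ] next to /ɸ/; /ɸ/ itself does not change.
The change voiced → voiceless matches the voicing of the preceding /ɸ/, identifying this as voicing assimilation.
The same holds elsewhere in the data: /ð/ → [θ] after /p/ (voiced → voiceless, matching voiceless); /ʒ/ → [ʃ] after /s/ (voiced → voiceless, matching voiceless) — only voicing changes, and always toward the preceding segment.

voicing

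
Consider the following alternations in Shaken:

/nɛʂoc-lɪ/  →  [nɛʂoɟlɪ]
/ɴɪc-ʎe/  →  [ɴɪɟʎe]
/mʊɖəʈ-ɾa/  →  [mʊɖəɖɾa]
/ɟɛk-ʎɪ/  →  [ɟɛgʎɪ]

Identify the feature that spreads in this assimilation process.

Underlying /c/ is realised as [ɟ] next to /l/; /l/ itself does not change.
The change voiceless → voiced matches the voicing of the following /l/, identifying this as voicing assimilation.
The same holds elsewhere in the data: /c/ → [ɟ] before /ʎ/ (voiceless → voiced, matching voiced); /ʈ/ → [ɖ] before /ɾ/ (voiceless → voiced, matching voiced); /k/ → [g] before /ʎ/ (voiceless → voiced, matching voiced) — only voicing changes, and always toward the following segment.

voicing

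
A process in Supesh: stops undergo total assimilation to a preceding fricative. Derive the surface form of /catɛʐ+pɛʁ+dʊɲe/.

/p/ is the segment targeted by the rule; it sits immediately after /ʐ/, so it assimilates completely and surfaces as [ʐ].
At the second juncture, /d/ likewise becomes [ʁ] adjacent to /ʁ/.

[catɛʐʐɛʁʁʊɲe]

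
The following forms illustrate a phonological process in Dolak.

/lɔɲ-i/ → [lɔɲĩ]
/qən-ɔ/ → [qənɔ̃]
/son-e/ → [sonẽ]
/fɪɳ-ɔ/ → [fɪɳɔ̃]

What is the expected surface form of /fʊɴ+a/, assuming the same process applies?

[fʊɴã]

The data show progressive nasality assimilation (vowel nasalisation): /i/ → [ĩ] after /ɲ/; /ɔ/ → [ɔ̃] after /n/; /e/ → [ẽ] after /n/; /ɔ/ → [ɔ̃] after /ɳ/ — a vowel is nasalised by an immediately preceding nasal consonant.
The vowel /a/ is adjacent to the preceding nasal /ɴ/, so it acquires [+nasal] and surfaces as [ã].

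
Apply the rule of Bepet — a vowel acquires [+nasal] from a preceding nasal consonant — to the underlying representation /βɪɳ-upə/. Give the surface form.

The vowel /u/ is adjacent to the preceding nasal /ɳ/, so it acquires [+nasal] and surfaces as [ũ].

[βɪɳũpə]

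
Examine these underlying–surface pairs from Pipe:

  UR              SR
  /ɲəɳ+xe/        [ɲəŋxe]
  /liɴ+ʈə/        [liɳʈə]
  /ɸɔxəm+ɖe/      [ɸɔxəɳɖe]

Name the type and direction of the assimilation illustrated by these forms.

The segment that alternates is /ɳ/, which surfaces as [ŋ] when adjacent to /x/.
The change retroflex → velar matches the place of the following /x/, identifying this as place assimilation.
Manner and voice are unchanged, so the assimilation is partial, not total.
The same holds elsewhere in the data: /ɴ/ → [ɳ] before /ʈ/ (uvular → retroflex, matching retroflex); /m/ → [ɳ] before /ɖ/ (bilabial → retroflex, matching retroflex) — only place changes, and always toward the following segment.
Since the segment that changes precedes the conditioning segment, the assimilation is regressive.

regressive place assimilation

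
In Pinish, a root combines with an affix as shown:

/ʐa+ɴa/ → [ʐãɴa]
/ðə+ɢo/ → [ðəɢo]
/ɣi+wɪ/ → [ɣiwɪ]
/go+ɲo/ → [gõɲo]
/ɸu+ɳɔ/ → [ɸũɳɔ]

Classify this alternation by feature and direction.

The vowel /a/ surfaces as nasalised [ã] next to the following nasal /ɴ/ — it has acquired the [+nasal] feature of its neighbour.
The other forms show the same pattern: /o/ → [õ] before /ɲ/; /u/ → [ũ] before /ɳ/ — each time a vowel is nasalised next to a following nasal.
No change occurs in [ðəɢo], [ɣiwɪ] because the vowel at the boundary is adjacent to an oral consonant, not a nasal (/ə/ next to /ɢ/; /i/ next to /w/).
Because the conditioning nasal is to the right of the vowel that changes, the process is regressive (anticipatory).

regressive nasality assimilation (vowel nasalisation)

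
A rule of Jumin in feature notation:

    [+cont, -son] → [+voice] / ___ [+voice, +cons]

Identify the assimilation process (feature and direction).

regressive voicing assimilation

The target ([+cont, -son], fricatives) acquires [+voice] next to a voiced consonant ([+voice, +cons]) — it takes on the voicing of its neighbour, so the feature that spreads is voicing.
Since the environment is written after the underscore, the trigger follows the target; the direction is regressive.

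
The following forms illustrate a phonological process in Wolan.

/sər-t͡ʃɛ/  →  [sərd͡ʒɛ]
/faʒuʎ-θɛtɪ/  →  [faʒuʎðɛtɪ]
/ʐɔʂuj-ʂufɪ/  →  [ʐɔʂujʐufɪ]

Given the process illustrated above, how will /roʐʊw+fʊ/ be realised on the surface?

The data show progressive voicing assimilation: /t͡ʃ/ → [d͡ʒ] after /r/; /θ/ → [ð] after /ʎ/; /ʂ/ → [ʐ] after /j/. In each pair only voicing changes, matching the preceding consonant, while place and manner stay constant.
The rule targets /f/ (voiceless labiodental fricative), which sits after the trigger /w/ (voiced).
Changing only its voicing to voiced gives [v] — the voiced labiodental fricative.

[roʐʊwvʊ]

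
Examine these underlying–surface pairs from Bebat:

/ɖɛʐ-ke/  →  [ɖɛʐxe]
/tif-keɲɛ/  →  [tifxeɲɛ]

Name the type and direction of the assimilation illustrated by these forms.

progressive manner assimilation

Underlying /k/ is realised as [x] next to /ʐ/; /ʐ/ itself does not change.
/k/ is a stop while /ʐ/ is a fricative; the output [x] is a fricative, matching the trigger — so the feature that spreads is manner.
Place and voice are unchanged, so the assimilation is partial, not total.
Checking the remaining alternation: /k/ → [x] after /f/ (stop → fricative, matching a fricative) — only manner changes, and always toward the preceding segment.
Since the segment that changes follows the conditioning segment, the assimilation is progressive.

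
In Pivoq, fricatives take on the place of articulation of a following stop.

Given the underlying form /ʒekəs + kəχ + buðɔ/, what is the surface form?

[ʒekəxkəɸbuðɔ]

The rule targets /s/ (voiceless alveolar fricative), which sits before the trigger /k/ (velar).
The voiceless velar fricative is [x], so /s/ → [x].
The same rule applies at the second boundary: /χ/ → [ɸ] next to /b/.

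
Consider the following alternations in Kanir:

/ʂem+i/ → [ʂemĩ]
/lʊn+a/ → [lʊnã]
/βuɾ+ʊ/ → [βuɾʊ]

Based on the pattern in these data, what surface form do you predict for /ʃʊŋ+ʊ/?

The data show progressive nasality assimilation (vowel nasalisation): /i/ → [ĩ] after /m/; /a/ → [ã] after /n/ — a vowel is nasalised by an immediately preceding nasal consonant.
No change occurs in [βuɾʊ] because the vowel at the boundary is adjacent to an oral consonant, not a nasal (/ʊ/ next to /ɾ/).
The vowel /ʊ/ is adjacent to the preceding nasal /ŋ/, so it acquires [+nasal] and surfaces as [ʊ̃].

[ʃʊŋʊ̃]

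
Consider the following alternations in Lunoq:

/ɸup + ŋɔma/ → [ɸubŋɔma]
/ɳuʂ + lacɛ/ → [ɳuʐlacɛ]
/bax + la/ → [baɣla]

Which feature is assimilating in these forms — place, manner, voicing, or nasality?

voicing

Comparing underlying and surface forms, /p/ → [b] is the alternation; the neighbouring /ŋ/ is constant.
/p/ is voiceless while /ŋ/ is voiced; the output [b] is voiced, matching the trigger — so the feature that spreads is voicing.
Checking the remaining alternations: /ʂ/ → [ʐ] before /l/ (voiceless → voiced, matching voiced); /x/ → [ɣ] before /l/ (voiceless → voiced, matching voiced) — only voicing changes, and always toward the following segment.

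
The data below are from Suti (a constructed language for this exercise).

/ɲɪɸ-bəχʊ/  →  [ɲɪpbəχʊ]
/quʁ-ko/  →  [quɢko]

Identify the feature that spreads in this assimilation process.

Underlying /ɸ/ is realised as [p] next to /b/; /b/ itself does not change.
The change fricative → stop matches the manner of the following /b/, identifying this as manner assimilation.
Checking the remaining alternation: /ʁ/ → [ɢ] before /k/ (fricative → stop, matching a stop) — only manner changes, and always toward the following segment.

manner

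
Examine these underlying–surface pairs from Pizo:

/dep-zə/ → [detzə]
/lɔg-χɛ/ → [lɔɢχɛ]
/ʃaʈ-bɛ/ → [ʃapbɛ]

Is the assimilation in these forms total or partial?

Underlying /p/ is realised as [t] next to /z/; /z/ itself does not change.
/p/ is bilabial while /z/ is alveolar; the output [t] is alveolar, matching the trigger — so the feature that spreads is place.
Manner and voice are unchanged, so the assimilation is partial, not total.
Checking the remaining alternations: /g/ → [ɢ] before /χ/ (velar → uvular, matching uvular); /ʈ/ → [p] before /b/ (retroflex → bilabial, matching bilabial) — only place changes, and always toward the following segment.

partial assimilation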